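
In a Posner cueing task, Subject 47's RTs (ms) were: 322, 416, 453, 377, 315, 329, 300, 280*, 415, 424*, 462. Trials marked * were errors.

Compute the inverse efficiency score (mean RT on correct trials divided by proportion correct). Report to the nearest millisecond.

460 ms

Correct trials (n=9): 322, 416, 453, 377, 315, 329, 300, 415, 462
Mean correct RT = 3389/9 = 376.5556 ms
Proportion correct = 9/11
IES = 376.5556 / (9/11) = 460.235 ms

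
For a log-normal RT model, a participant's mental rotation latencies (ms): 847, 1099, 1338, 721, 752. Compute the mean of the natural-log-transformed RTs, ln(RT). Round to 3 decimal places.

6.829

ln(RT): 6.7417, 7.0022, 7.1989, 6.5806, 6.6227
Σ ln(RT) = 34.1462
Mean = 34.1462/5 = 6.82923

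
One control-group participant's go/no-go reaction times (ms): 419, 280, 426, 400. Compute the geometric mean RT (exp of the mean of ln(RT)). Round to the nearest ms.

376 ms

ln(RT): 6.0379, 5.6348, 6.0544, 5.9915
Mean ln(RT) = 23.7186/4 = 5.92964
Geometric mean = exp(5.92964) = 376.02 ms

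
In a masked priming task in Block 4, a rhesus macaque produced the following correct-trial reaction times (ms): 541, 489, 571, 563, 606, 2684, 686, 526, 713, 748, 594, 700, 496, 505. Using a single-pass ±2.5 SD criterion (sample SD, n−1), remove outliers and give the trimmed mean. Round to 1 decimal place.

n = 14, ΣRT = 10422, M = 744.429
Σ(x−M)² = 4146491.43; s = √(4146491.43/13) = 564.766
Cutoffs: 744.429 ± 2.5·564.766 → [-667.5, 2156.3]
Outside: 2684 → excluded.
Retained (n=13): Σ = 7738, mean = 7738/13 = 595.231

595.2 ms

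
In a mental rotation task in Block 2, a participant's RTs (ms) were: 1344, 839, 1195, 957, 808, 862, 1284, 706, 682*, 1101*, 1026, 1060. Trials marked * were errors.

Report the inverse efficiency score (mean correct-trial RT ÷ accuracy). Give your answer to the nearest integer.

Correct trials (n=10): 1344, 839, 1195, 957, 808, 862, 1284, 706, 1026, 1060
Mean correct RT = 10081/10 = 1008.1000 ms
Proportion correct = 10/12
IES = 1008.1000 / (10/12) = 1209.720 ms

1210 ms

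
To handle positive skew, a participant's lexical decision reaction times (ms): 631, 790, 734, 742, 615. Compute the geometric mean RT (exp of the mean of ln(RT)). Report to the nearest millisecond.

699 ms

ln(RT): 6.4473, 6.6720, 6.5985, 6.6093, 6.4216
Mean ln(RT) = 32.7488/5 = 6.54976
Geometric mean = exp(6.54976) = 699.08 ms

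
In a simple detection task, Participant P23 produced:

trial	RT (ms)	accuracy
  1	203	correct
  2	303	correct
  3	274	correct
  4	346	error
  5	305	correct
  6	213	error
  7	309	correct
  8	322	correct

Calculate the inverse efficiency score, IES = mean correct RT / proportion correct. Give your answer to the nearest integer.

Correct trials (n=6): 203, 303, 274, 305, 309, 322
Mean correct RT = 1716/6 = 286.0000 ms
Proportion correct = 6/8
IES = 286.0000 / (6/8) = 381.333 ms

381 ms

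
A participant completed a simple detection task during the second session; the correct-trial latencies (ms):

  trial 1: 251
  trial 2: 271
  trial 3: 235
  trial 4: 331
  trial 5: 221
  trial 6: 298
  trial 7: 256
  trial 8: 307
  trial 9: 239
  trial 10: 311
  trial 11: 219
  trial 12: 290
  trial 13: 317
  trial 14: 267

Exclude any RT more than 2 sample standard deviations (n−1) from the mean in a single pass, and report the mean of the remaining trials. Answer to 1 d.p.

n = 14, ΣRT = 3813, M = 272.357
Σ(x−M)² = 17841.21; s = √(17841.21/13) = 37.046
Cutoffs: 272.357 ± 2·37.046 → [198.3, 346.4]
No RTs fall outside the cutoffs; all 14 retained. Mean = 3813/14 = 272.357

272.4 ms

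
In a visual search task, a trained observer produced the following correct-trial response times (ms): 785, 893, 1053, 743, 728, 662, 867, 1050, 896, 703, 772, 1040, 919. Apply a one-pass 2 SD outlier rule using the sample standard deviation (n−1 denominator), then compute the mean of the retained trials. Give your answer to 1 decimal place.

n = 13, ΣRT = 11111, M = 854.692
Σ(x−M)² = 219632.77; s = √(219632.77/12) = 135.288
Cutoffs: 854.692 ± 2·135.288 → [584.1, 1125.3]
No RTs fall outside the cutoffs; all 13 retained. Mean = 11111/13 = 854.692

854.7 ms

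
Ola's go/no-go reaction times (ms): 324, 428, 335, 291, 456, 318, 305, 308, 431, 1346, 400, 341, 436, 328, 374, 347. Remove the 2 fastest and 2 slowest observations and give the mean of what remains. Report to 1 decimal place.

364.2 ms

Sorted: 291, 305, 308, 318, 324, 328, 335, 341, 347, 374, 400, 428, 431, 436, 456, 1346
Drop lowest 2 (291, 305) and highest 2 (456, 1346)
Remaining (n=12): Σ = 4370, mean = 4370/12 = 364.167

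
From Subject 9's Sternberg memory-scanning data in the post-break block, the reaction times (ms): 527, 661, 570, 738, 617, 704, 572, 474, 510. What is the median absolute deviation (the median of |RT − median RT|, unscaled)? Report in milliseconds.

Sorted: 474, 510, 527, 570, 572, 617, 661, 704, 738 → median = 572
|x − 572|: 45, 89, 2, 166, 45, 132, 0, 98, 62
Sorted deviations: 0, 2, 45, 45, 62, 89, 98, 132, 166 → MAD = 62

62 ms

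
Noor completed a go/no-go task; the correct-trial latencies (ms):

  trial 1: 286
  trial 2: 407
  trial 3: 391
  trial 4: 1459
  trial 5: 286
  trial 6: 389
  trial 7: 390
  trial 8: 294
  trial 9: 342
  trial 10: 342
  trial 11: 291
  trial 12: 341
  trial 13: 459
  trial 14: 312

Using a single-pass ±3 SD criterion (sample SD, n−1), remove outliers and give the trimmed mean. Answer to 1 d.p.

348.5 ms

n = 14, ΣRT = 5989, M = 427.786
Σ(x−M)² = 1181566.36; s = √(1181566.36/13) = 301.479
Cutoffs: 427.786 ± 3·301.479 → [-476.7, 1332.2]
Outside: 1459 → excluded.
Retained (n=13): Σ = 4530, mean = 4530/13 = 348.462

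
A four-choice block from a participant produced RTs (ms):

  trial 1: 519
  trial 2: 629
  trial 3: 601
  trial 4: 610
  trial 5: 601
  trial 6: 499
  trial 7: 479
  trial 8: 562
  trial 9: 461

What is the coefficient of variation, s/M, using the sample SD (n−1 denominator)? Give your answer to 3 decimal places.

0.114

n = 9, Σ = 4961, M = 551.2222
Σ(x−M)² = 31697.556; s = √(31697.556/8) = 62.9460
CV = 62.9460 / 551.2222 = 0.11419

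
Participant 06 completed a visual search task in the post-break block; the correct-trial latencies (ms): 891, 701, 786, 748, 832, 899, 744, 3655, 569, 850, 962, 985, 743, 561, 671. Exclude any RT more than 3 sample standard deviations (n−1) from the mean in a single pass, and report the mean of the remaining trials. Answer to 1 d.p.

n = 15, ΣRT = 14597, M = 973.133
Σ(x−M)² = 7929681.73; s = √(7929681.73/14) = 752.599
Cutoffs: 973.133 ± 3·752.599 → [-1284.7, 3230.9]
Outside: 3655 → excluded.
Retained (n=14): Σ = 10942, mean = 10942/14 = 781.571

781.6 ms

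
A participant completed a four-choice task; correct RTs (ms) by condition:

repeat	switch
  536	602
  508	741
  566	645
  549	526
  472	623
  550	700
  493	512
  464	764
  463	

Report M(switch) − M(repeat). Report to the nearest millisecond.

128 ms

M(repeat) = 4601/9 = 511.222
M(switch) = 5113/8 = 639.125
Difference = 639.125 − 511.222 = 127.903 ms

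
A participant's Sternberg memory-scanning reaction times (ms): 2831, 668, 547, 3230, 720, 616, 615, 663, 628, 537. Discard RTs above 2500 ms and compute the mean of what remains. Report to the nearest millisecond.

Excluded: 2831, 3230
Retained (n=8): Σ = 4994
Mean = 4994/8 = 624.2500

624 ms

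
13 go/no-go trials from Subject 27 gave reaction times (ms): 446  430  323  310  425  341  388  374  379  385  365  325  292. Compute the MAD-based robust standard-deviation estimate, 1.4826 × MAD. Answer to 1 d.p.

72.6 ms

Sorted: 292, 310, 323, 325, 341, 365, 374, 379, 385, 388, 425, 430, 446 → median = 374
|x − 374| sorted: 0, 5, 9, 11, 14, 33, 49, 51, 51, 56, 64, 72, 82 → MAD = 49
Robust SD ≈ 1.4826 × 49 = 72.647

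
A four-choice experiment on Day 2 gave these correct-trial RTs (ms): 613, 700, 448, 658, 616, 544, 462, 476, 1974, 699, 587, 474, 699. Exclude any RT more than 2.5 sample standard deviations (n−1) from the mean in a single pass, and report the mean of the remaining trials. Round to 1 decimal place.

581.3 ms

n = 13, ΣRT = 8950, M = 688.462
Σ(x−M)² = 1896241.23; s = √(1896241.23/12) = 397.517
Cutoffs: 688.462 ± 2.5·397.517 → [-305.3, 1682.3]
Outside: 1974 → excluded.
Retained (n=12): Σ = 6976, mean = 6976/12 = 581.333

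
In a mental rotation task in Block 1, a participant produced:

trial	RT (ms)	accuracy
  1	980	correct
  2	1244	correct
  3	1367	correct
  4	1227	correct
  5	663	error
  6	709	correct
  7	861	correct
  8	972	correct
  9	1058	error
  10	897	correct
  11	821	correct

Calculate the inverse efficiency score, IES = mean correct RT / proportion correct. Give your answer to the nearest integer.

1233 ms

Correct trials (n=9): 980, 1244, 1367, 1227, 709, 861, 972, 897, 821
Mean correct RT = 9078/9 = 1008.6667 ms
Proportion correct = 9/11
IES = 1008.6667 / (9/11) = 1232.815 ms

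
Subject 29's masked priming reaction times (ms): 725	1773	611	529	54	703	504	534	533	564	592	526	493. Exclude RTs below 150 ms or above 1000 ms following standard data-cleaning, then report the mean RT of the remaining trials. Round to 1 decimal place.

Excluded: 54, 1773
Retained (n=11): Σ = 6314
Mean = 6314/11 = 574.0000

574.0 ms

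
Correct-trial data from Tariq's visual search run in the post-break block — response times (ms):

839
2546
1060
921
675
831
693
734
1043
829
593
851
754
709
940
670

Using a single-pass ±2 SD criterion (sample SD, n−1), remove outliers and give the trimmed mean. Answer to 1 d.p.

809.5 ms

n = 16, ΣRT = 14688, M = 918.000
Σ(x−M)² = 3094122.00; s = √(3094122.00/15) = 454.175
Cutoffs: 918.000 ± 2·454.175 → [9.7, 1826.3]
Outside: 2546 → excluded.
Retained (n=15): Σ = 12142, mean = 12142/15 = 809.467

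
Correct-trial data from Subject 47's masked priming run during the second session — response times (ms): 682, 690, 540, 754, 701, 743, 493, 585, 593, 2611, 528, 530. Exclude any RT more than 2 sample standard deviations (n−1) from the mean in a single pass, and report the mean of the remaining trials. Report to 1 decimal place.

n = 12, ΣRT = 9450, M = 787.500
Σ(x−M)² = 3716843.00; s = √(3716843.00/11) = 581.287
Cutoffs: 787.500 ± 2·581.287 → [-375.1, 1950.1]
Outside: 2611 → excluded.
Retained (n=11): Σ = 6839, mean = 6839/11 = 621.727

621.7 ms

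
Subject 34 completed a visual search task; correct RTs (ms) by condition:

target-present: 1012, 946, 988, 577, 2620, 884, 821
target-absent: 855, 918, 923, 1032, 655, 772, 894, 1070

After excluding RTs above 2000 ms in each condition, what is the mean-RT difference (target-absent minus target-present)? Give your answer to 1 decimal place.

target-present: exclude 2620
M(target-present) = 5228/6 = 871.333
M(target-absent) = 7119/8 = 889.875
Difference = 889.875 − 871.333 = 18.542 ms

18.5 ms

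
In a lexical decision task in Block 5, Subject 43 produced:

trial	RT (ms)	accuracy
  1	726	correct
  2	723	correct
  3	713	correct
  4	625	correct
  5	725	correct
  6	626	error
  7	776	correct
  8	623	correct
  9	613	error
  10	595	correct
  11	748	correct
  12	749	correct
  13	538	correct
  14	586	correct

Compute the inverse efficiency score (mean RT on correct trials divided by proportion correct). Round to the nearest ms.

790 ms

Correct trials (n=12): 726, 723, 713, 625, 725, 776, 623, 595, 748, 749, 538, 586
Mean correct RT = 8127/12 = 677.2500 ms
Proportion correct = 12/14
IES = 677.2500 / (12/14) = 790.125 ms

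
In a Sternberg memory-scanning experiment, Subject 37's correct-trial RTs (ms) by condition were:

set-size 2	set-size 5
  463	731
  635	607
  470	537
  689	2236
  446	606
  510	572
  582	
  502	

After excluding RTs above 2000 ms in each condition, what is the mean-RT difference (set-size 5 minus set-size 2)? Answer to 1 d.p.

73.5 ms

set-size 5: exclude 2236
M(set-size 2) = 4297/8 = 537.125
M(set-size 5) = 3053/5 = 610.600
Difference = 610.600 − 537.125 = 73.475 ms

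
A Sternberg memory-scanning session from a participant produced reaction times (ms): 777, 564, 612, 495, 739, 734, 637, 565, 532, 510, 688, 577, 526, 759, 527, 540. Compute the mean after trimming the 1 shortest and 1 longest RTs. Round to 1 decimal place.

607.9 ms

Sorted: 495, 510, 526, 527, 532, 540, 564, 565, 577, 612, 637, 688, 734, 739, 759, 777
Drop lowest 1 (495) and highest 1 (777)
Remaining (n=14): Σ = 8510, mean = 8510/14 = 607.857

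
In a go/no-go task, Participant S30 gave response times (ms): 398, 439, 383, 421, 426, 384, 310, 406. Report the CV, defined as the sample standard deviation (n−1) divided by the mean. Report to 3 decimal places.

n = 8, Σ = 3167, M = 395.8750
Σ(x−M)² = 11186.875; s = √(11186.875/7) = 39.9766
CV = 39.9766 / 395.8750 = 0.10098

0.101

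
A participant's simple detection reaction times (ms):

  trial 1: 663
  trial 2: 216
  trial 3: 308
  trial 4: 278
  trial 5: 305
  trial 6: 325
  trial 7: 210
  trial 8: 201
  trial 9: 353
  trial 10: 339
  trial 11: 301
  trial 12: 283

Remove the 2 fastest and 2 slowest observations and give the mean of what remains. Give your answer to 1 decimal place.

Sorted: 201, 210, 216, 278, 283, 301, 305, 308, 325, 339, 353, 663
Drop lowest 2 (201, 210) and highest 2 (353, 663)
Remaining (n=8): Σ = 2355, mean = 2355/8 = 294.375

294.4 ms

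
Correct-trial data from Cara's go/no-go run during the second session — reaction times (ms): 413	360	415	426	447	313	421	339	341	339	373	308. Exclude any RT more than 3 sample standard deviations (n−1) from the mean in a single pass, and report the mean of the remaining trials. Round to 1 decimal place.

n = 12, ΣRT = 4495, M = 374.583
Σ(x−M)² = 25252.92; s = √(25252.92/11) = 47.914
Cutoffs: 374.583 ± 3·47.914 → [230.8, 518.3]
No RTs fall outside the cutoffs; all 12 retained. Mean = 4495/12 = 374.583

374.6 ms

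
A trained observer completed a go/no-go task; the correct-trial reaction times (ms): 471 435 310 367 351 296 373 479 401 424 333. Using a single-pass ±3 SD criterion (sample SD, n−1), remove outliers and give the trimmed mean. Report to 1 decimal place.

n = 11, ΣRT = 4240, M = 385.455
Σ(x−M)² = 38380.73; s = √(38380.73/10) = 61.952
Cutoffs: 385.455 ± 3·61.952 → [199.6, 571.3]
No RTs fall outside the cutoffs; all 11 retained. Mean = 4240/11 = 385.455

385.5 ms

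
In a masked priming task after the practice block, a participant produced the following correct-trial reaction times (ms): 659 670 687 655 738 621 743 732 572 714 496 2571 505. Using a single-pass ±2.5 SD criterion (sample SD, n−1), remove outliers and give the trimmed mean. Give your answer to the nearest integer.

649 ms

n = 13, ΣRT = 10363, M = 797.154
Σ(x−M)² = 3489489.69; s = √(3489489.69/12) = 539.250
Cutoffs: 797.154 ± 2.5·539.250 → [-551.0, 2145.3]
Outside: 2571 → excluded.
Retained (n=12): Σ = 7792, mean = 7792/12 = 649.333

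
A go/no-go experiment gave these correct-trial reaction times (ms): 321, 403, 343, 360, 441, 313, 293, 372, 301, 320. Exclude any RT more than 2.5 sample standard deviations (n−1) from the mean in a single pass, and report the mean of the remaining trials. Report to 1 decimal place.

n = 10, ΣRT = 3467, M = 346.700
Σ(x−M)² = 20374.10; s = √(20374.10/9) = 47.579
Cutoffs: 346.700 ± 2.5·47.579 → [227.8, 465.6]
No RTs fall outside the cutoffs; all 10 retained. Mean = 3467/10 = 346.700

346.7 ms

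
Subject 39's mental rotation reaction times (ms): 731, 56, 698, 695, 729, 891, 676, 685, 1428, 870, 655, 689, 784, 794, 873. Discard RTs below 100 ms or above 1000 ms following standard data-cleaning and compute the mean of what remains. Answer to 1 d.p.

Excluded: 56, 1428
Retained (n=13): Σ = 9770
Mean = 9770/13 = 751.5385

751.5 ms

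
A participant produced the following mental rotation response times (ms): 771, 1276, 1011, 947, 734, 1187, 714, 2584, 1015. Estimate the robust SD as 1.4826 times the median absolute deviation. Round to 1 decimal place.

Sorted: 714, 734, 771, 947, 1011, 1015, 1187, 1276, 2584 → median = 1011
|x − 1011| sorted: 0, 4, 64, 176, 240, 265, 277, 297, 1573 → MAD = 240
Robust SD ≈ 1.4826 × 240 = 355.824

355.8 ms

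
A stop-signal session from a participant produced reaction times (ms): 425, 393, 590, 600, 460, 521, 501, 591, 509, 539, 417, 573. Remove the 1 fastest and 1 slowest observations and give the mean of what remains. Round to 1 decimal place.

512.6 ms

Sorted: 393, 417, 425, 460, 501, 509, 521, 539, 573, 590, 591, 600
Drop lowest 1 (393) and highest 1 (600)
Remaining (n=10): Σ = 5126, mean = 5126/10 = 512.600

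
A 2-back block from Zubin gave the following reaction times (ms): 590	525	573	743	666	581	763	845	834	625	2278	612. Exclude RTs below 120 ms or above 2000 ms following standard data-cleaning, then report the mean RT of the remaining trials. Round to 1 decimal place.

Excluded: 2278
Retained (n=11): Σ = 7357
Mean = 7357/11 = 668.8182

668.8 ms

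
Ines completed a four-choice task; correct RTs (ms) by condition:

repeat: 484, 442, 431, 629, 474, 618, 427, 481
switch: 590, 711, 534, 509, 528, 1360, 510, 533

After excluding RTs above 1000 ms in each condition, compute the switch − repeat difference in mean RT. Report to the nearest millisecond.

switch: exclude 1360
M(repeat) = 3986/8 = 498.250
M(switch) = 3915/7 = 559.286
Difference = 559.286 − 498.250 = 61.036 ms

61 ms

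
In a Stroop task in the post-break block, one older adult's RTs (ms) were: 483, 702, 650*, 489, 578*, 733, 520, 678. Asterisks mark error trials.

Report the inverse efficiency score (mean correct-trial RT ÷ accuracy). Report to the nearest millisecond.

801 ms

Correct trials (n=6): 483, 702, 489, 733, 520, 678
Mean correct RT = 3605/6 = 600.8333 ms
Proportion correct = 6/8
IES = 600.8333 / (6/8) = 801.111 ms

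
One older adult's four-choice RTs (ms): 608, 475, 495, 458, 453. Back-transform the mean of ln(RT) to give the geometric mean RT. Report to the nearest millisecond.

ln(RT): 6.4102, 6.1633, 6.2046, 6.1269, 6.1159
Mean ln(RT) = 31.0208/5 = 6.20416
Geometric mean = exp(6.20416) = 494.80 ms

495 ms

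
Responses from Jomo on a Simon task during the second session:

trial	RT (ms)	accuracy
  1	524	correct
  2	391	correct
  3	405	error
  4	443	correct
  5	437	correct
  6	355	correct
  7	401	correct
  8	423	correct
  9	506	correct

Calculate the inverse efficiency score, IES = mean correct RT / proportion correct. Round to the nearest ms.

489 ms

Correct trials (n=8): 524, 391, 443, 437, 355, 401, 423, 506
Mean correct RT = 3480/8 = 435.0000 ms
Proportion correct = 8/9
IES = 435.0000 / (8/9) = 489.375 ms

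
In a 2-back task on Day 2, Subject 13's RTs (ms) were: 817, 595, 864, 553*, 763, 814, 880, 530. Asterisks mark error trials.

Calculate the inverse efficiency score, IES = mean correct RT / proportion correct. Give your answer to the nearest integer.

Correct trials (n=7): 817, 595, 864, 763, 814, 880, 530
Mean correct RT = 5263/7 = 751.8571 ms
Proportion correct = 7/8
IES = 751.8571 / (7/8) = 859.265 ms

859 ms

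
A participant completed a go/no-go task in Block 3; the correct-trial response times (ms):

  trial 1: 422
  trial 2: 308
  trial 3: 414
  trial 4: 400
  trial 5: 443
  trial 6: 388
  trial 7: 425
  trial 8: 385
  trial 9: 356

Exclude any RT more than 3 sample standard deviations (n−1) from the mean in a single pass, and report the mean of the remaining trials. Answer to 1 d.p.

393.4 ms

n = 9, ΣRT = 3541, M = 393.444
Σ(x−M)² = 13536.22; s = √(13536.22/8) = 41.134
Cutoffs: 393.444 ± 3·41.134 → [270.0, 516.8]
No RTs fall outside the cutoffs; all 9 retained. Mean = 3541/9 = 393.444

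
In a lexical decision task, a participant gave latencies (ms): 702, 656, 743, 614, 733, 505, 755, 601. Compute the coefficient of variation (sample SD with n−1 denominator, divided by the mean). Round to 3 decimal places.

n = 8, Σ = 5309, M = 663.6250
Σ(x−M)² = 52539.875; s = √(52539.875/7) = 86.6354
CV = 86.6354 / 663.6250 = 0.13055

0.131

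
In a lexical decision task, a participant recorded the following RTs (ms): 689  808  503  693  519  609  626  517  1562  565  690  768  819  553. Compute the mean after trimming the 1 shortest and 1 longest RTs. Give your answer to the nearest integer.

655 ms

Sorted: 503, 517, 519, 553, 565, 609, 626, 689, 690, 693, 768, 808, 819, 1562
Drop lowest 1 (503) and highest 1 (1562)
Remaining (n=12): Σ = 7856, mean = 7856/12 = 654.667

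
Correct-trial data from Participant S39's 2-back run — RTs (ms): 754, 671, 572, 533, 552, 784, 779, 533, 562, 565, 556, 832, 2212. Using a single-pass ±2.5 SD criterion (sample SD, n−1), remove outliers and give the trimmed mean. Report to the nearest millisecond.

n = 13, ΣRT = 9905, M = 761.923
Σ(x−M)² = 2422844.92; s = √(2422844.92/12) = 449.337
Cutoffs: 761.923 ± 2.5·449.337 → [-361.4, 1885.3]
Outside: 2212 → excluded.
Retained (n=12): Σ = 7693, mean = 7693/12 = 641.083

641 ms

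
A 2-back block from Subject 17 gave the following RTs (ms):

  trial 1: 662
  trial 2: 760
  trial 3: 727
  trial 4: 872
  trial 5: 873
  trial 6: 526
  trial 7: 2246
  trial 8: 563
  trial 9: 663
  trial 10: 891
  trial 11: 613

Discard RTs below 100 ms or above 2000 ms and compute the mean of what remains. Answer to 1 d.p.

715.0 ms

Excluded: 2246
Retained (n=10): Σ = 7150
Mean = 7150/10 = 715.0000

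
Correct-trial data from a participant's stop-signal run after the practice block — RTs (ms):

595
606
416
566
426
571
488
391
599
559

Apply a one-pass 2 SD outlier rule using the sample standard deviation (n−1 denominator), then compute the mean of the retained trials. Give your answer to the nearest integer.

n = 10, ΣRT = 5217, M = 521.700
Σ(x−M)² = 62788.10; s = √(62788.10/9) = 83.525
Cutoffs: 521.700 ± 2·83.525 → [354.6, 688.8]
No RTs fall outside the cutoffs; all 10 retained. Mean = 5217/10 = 521.700

522 ms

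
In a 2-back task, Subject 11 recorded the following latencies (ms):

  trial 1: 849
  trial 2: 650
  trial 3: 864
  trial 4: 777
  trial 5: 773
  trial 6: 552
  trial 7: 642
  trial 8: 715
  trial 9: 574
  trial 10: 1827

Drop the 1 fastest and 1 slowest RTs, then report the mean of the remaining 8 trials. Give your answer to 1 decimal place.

Sorted: 552, 574, 642, 650, 715, 773, 777, 849, 864, 1827
Drop lowest 1 (552) and highest 1 (1827)
Remaining (n=8): Σ = 5844, mean = 5844/8 = 730.500

730.5 ms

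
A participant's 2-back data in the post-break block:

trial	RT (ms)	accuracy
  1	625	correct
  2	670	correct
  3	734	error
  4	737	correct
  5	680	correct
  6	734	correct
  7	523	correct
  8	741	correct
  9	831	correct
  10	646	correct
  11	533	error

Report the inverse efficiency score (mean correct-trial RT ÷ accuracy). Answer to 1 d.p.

Correct trials (n=9): 625, 670, 737, 680, 734, 523, 741, 831, 646
Mean correct RT = 6187/9 = 687.4444 ms
Proportion correct = 9/11
IES = 687.4444 / (9/11) = 840.210 ms

840.2 ms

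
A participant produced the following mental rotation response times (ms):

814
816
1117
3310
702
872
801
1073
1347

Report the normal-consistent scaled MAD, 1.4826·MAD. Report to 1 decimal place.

252.0 ms

Sorted: 702, 801, 814, 816, 872, 1073, 1117, 1347, 3310 → median = 872
|x − 872| sorted: 0, 56, 58, 71, 170, 201, 245, 475, 2438 → MAD = 170
Robust SD ≈ 1.4826 × 170 = 252.042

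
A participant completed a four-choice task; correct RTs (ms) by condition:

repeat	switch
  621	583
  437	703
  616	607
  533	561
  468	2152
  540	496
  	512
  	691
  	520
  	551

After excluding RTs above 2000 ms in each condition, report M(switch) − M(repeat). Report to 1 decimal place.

switch: exclude 2152
M(repeat) = 3215/6 = 535.833
M(switch) = 5224/9 = 580.444
Difference = 580.444 − 535.833 = 44.611 ms

44.6 ms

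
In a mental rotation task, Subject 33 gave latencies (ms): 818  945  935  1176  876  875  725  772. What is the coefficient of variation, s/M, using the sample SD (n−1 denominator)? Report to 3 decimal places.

n = 8, Σ = 7122, M = 890.2500
Σ(x−M)² = 133599.500; s = √(133599.500/7) = 138.1508
CV = 138.1508 / 890.2500 = 0.15518

0.155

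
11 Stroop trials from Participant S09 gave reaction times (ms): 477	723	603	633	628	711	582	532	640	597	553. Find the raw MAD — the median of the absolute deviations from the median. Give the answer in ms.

37 ms

Sorted: 477, 532, 553, 582, 597, 603, 628, 633, 640, 711, 723 → median = 603
|x − 603|: 126, 120, 0, 30, 25, 108, 21, 71, 37, 6, 50
Sorted deviations: 0, 6, 21, 25, 30, 37, 50, 71, 108, 120, 126 → MAD = 37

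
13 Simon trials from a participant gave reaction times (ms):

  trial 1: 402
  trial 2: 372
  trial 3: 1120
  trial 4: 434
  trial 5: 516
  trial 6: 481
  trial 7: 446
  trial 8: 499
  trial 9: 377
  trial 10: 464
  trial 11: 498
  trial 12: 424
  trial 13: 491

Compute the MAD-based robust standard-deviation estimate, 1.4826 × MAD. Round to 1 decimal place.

Sorted: 372, 377, 402, 424, 434, 446, 464, 481, 491, 498, 499, 516, 1120 → median = 464
|x − 464| sorted: 0, 17, 18, 27, 30, 34, 35, 40, 52, 62, 87, 92, 656 → MAD = 35
Robust SD ≈ 1.4826 × 35 = 51.891

51.9 ms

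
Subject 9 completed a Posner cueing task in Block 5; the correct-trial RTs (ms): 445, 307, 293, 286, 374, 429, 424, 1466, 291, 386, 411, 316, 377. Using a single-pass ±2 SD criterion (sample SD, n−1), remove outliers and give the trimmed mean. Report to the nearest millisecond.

362 ms

n = 13, ΣRT = 5805, M = 446.538
Σ(x−M)² = 1165195.23; s = √(1165195.23/12) = 311.608
Cutoffs: 446.538 ± 2·311.608 → [-176.7, 1069.8]
Outside: 1466 → excluded.
Retained (n=12): Σ = 4339, mean = 4339/12 = 361.583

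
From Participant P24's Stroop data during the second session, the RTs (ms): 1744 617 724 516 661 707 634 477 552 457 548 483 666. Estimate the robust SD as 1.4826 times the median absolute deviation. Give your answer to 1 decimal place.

133.4 ms

Sorted: 457, 477, 483, 516, 548, 552, 617, 634, 661, 666, 707, 724, 1744 → median = 617
|x − 617| sorted: 0, 17, 44, 49, 65, 69, 90, 101, 107, 134, 140, 160, 1127 → MAD = 90
Robust SD ≈ 1.4826 × 90 = 133.434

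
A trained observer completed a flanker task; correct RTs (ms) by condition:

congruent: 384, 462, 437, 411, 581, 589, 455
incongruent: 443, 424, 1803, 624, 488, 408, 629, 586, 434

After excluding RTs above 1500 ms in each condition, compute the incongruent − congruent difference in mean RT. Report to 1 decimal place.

incongruent: exclude 1803
M(congruent) = 3319/7 = 474.143
M(incongruent) = 4036/8 = 504.500
Difference = 504.500 − 474.143 = 30.357 ms

30.4 ms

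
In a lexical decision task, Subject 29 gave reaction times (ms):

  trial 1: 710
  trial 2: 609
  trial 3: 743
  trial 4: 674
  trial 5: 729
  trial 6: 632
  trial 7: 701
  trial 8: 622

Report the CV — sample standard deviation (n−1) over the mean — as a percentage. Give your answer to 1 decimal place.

7.6%

n = 8, Σ = 5420, M = 677.5000
Σ(x−M)² = 18406.000; s = √(18406.000/7) = 51.2780
CV = 51.2780 / 677.5000 = 0.07569 = 7.569%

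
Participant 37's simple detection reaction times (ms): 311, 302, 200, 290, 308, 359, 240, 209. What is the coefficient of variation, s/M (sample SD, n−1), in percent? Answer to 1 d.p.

20.0%

n = 8, Σ = 2219, M = 277.3750
Σ(x−M)² = 21555.875; s = √(21555.875/7) = 55.4924
CV = 55.4924 / 277.3750 = 0.20006 = 20.006%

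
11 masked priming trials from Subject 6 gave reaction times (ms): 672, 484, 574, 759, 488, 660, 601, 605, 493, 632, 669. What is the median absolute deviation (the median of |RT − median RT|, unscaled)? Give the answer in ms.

Sorted: 484, 488, 493, 574, 601, 605, 632, 660, 669, 672, 759 → median = 605
|x − 605|: 67, 121, 31, 154, 117, 55, 4, 0, 112, 27, 64
Sorted deviations: 0, 4, 27, 31, 55, 64, 67, 112, 117, 121, 154 → MAD = 64

64 ms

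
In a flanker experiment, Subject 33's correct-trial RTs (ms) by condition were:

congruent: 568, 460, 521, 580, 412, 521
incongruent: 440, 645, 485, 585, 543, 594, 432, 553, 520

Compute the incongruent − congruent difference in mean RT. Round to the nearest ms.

M(congruent) = 3062/6 = 510.333
M(incongruent) = 4797/9 = 533.000
Difference = 533.000 − 510.333 = 22.667 ms

23 ms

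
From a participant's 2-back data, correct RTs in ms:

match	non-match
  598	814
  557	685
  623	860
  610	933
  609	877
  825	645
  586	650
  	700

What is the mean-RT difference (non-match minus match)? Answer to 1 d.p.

M(match) = 4408/7 = 629.714
M(non-match) = 6164/8 = 770.500
Difference = 770.500 − 629.714 = 140.786 ms

140.8 ms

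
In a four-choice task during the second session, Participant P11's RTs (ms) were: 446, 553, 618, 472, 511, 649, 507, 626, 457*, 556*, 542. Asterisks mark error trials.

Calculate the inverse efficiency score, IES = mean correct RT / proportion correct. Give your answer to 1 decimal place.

668.7 ms

Correct trials (n=9): 446, 553, 618, 472, 511, 649, 507, 626, 542
Mean correct RT = 4924/9 = 547.1111 ms
Proportion correct = 9/11
IES = 547.1111 / (9/11) = 668.691 ms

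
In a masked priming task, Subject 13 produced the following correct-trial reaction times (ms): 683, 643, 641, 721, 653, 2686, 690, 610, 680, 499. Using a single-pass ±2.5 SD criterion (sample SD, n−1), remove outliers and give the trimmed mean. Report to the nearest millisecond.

n = 10, ΣRT = 8506, M = 850.600
Σ(x−M)² = 3776062.40; s = √(3776062.40/9) = 647.736
Cutoffs: 850.600 ± 2.5·647.736 → [-768.7, 2469.9]
Outside: 2686 → excluded.
Retained (n=9): Σ = 5820, mean = 5820/9 = 646.667

647 ms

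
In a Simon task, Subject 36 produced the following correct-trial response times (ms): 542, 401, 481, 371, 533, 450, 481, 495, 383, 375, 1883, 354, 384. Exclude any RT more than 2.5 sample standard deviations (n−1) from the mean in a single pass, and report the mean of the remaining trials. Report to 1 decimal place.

n = 13, ΣRT = 7133, M = 548.692
Σ(x−M)² = 1978494.77; s = √(1978494.77/12) = 406.047
Cutoffs: 548.692 ± 2.5·406.047 → [-466.4, 1563.8]
Outside: 1883 → excluded.
Retained (n=12): Σ = 5250, mean = 5250/12 = 437.500

437.5 ms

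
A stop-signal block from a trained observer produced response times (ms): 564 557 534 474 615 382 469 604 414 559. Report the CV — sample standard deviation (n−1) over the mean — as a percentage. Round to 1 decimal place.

15.3%

n = 10, Σ = 5172, M = 517.2000
Σ(x−M)² = 56021.600; s = √(56021.600/9) = 78.8963
CV = 78.8963 / 517.2000 = 0.15255 = 15.255%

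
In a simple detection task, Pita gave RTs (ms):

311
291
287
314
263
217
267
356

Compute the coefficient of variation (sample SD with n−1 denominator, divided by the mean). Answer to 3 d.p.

n = 8, Σ = 2306, M = 288.2500
Σ(x−M)² = 11945.500; s = √(11945.500/7) = 41.3098
CV = 41.3098 / 288.2500 = 0.14331

0.143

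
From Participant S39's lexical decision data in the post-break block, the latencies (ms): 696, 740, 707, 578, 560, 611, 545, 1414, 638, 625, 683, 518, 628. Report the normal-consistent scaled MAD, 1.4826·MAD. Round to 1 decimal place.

Sorted: 518, 545, 560, 578, 611, 625, 628, 638, 683, 696, 707, 740, 1414 → median = 628
|x − 628| sorted: 0, 3, 10, 17, 50, 55, 68, 68, 79, 83, 110, 112, 786 → MAD = 68
Robust SD ≈ 1.4826 × 68 = 100.817

100.8 ms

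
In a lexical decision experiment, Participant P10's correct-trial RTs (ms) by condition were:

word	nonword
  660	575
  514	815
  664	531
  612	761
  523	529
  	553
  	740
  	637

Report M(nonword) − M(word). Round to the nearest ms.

M(word) = 2973/5 = 594.600
M(nonword) = 5141/8 = 642.625
Difference = 642.625 − 594.600 = 48.025 ms

48 ms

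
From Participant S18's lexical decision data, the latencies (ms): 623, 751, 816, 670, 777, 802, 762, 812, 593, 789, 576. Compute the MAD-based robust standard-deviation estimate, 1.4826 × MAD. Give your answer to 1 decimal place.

Sorted: 576, 593, 623, 670, 751, 762, 777, 789, 802, 812, 816 → median = 762
|x − 762| sorted: 0, 11, 15, 27, 40, 50, 54, 92, 139, 169, 186 → MAD = 50
Robust SD ≈ 1.4826 × 50 = 74.130

74.1 ms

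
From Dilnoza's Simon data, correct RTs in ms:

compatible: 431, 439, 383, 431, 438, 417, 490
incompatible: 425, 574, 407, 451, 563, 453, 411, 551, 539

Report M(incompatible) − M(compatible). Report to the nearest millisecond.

M(compatible) = 3029/7 = 432.714
M(incompatible) = 4374/9 = 486.000
Difference = 486.000 − 432.714 = 53.286 ms

53 ms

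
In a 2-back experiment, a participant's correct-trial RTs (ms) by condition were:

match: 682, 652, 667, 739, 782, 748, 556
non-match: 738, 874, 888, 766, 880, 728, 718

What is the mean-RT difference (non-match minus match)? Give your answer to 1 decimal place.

109.4 ms

M(match) = 4826/7 = 689.429
M(non-match) = 5592/7 = 798.857
Difference = 798.857 − 689.429 = 109.429 ms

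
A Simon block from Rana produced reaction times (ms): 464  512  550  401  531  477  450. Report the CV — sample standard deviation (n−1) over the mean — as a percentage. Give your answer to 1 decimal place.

10.6%

n = 7, Σ = 3385, M = 483.5714
Σ(x−M)² = 15841.714; s = √(15841.714/6) = 51.3837
CV = 51.3837 / 483.5714 = 0.10626 = 10.626%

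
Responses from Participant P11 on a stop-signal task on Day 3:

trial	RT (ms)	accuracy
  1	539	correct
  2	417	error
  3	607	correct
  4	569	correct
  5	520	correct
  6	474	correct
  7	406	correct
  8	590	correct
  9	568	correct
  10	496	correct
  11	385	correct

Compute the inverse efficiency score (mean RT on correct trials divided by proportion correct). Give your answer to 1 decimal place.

566.9 ms

Correct trials (n=10): 539, 607, 569, 520, 474, 406, 590, 568, 496, 385
Mean correct RT = 5154/10 = 515.4000 ms
Proportion correct = 10/11
IES = 515.4000 / (10/11) = 566.940 ms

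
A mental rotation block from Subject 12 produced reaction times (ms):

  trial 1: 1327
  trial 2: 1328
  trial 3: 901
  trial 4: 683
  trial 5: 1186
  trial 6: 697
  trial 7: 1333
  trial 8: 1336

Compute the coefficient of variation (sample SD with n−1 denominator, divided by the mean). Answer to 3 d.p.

n = 8, Σ = 8791, M = 1098.8750
Σ(x−M)² = 596782.875; s = √(596782.875/7) = 291.9841
CV = 291.9841 / 1098.8750 = 0.26571

0.266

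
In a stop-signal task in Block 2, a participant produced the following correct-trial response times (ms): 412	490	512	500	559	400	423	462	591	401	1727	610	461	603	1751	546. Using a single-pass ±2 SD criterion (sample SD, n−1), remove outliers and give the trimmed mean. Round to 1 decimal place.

n = 16, ΣRT = 10448, M = 653.000
Σ(x−M)² = 2769256.00; s = √(2769256.00/15) = 429.671
Cutoffs: 653.000 ± 2·429.671 → [-206.3, 1512.3]
Outside: 1727, 1751 → excluded.
Retained (n=14): Σ = 6970, mean = 6970/14 = 497.857

497.9 ms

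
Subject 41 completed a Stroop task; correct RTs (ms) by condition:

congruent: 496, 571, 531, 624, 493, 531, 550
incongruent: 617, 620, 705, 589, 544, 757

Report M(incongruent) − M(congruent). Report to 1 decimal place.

96.4 ms

M(congruent) = 3796/7 = 542.286
M(incongruent) = 3832/6 = 638.667
Difference = 638.667 − 542.286 = 96.381 ms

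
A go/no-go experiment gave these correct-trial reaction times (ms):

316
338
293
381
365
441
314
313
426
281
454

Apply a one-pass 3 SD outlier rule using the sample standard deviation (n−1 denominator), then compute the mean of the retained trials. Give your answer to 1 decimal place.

n = 11, ΣRT = 3922, M = 356.545
Σ(x−M)² = 37562.73; s = √(37562.73/10) = 61.288
Cutoffs: 356.545 ± 3·61.288 → [172.7, 540.4]
No RTs fall outside the cutoffs; all 11 retained. Mean = 3922/11 = 356.545

356.5 ms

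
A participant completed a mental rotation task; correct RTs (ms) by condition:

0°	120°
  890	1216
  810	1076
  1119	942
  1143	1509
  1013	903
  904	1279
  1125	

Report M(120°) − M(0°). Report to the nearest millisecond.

154 ms

M(0°) = 7004/7 = 1000.571
M(120°) = 6925/6 = 1154.167
Difference = 1154.167 − 1000.571 = 153.595 ms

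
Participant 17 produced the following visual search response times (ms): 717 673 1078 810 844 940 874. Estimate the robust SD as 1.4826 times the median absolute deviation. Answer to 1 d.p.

Sorted: 673, 717, 810, 844, 874, 940, 1078 → median = 844
|x − 844| sorted: 0, 30, 34, 96, 127, 171, 234 → MAD = 96
Robust SD ≈ 1.4826 × 96 = 142.330

142.3 ms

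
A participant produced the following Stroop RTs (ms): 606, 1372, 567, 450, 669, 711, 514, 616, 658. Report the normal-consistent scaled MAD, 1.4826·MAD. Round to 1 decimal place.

Sorted: 450, 514, 567, 606, 616, 658, 669, 711, 1372 → median = 616
|x − 616| sorted: 0, 10, 42, 49, 53, 95, 102, 166, 756 → MAD = 53
Robust SD ≈ 1.4826 × 53 = 78.578

78.6 ms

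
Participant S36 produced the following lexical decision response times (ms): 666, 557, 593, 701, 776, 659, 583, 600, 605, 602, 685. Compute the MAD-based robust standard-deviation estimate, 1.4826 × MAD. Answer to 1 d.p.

71.2 ms

Sorted: 557, 583, 593, 600, 602, 605, 659, 666, 685, 701, 776 → median = 605
|x − 605| sorted: 0, 3, 5, 12, 22, 48, 54, 61, 80, 96, 171 → MAD = 48
Robust SD ≈ 1.4826 × 48 = 71.165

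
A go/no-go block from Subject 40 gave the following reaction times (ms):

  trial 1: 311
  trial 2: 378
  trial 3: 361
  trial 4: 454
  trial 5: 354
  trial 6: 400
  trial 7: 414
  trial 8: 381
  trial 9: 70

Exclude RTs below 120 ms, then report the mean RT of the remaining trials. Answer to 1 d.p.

381.6 ms

Excluded: 70
Retained (n=8): Σ = 3053
Mean = 3053/8 = 381.6250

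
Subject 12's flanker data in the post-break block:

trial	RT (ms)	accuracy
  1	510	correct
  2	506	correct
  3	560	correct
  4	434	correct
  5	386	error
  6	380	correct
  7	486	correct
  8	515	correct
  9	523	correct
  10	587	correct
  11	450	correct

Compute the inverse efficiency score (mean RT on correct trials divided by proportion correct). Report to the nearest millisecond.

Correct trials (n=10): 510, 506, 560, 434, 380, 486, 515, 523, 587, 450
Mean correct RT = 4951/10 = 495.1000 ms
Proportion correct = 10/11
IES = 495.1000 / (10/11) = 544.610 ms

545 ms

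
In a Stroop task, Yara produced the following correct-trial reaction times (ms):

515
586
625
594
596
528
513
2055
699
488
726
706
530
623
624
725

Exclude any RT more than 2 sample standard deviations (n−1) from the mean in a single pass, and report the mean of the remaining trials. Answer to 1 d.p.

605.2 ms

n = 16, ΣRT = 11133, M = 695.812
Σ(x−M)² = 2062082.44; s = √(2062082.44/15) = 370.772
Cutoffs: 695.812 ± 2·370.772 → [-45.7, 1437.4]
Outside: 2055 → excluded.
Retained (n=15): Σ = 9078, mean = 9078/15 = 605.200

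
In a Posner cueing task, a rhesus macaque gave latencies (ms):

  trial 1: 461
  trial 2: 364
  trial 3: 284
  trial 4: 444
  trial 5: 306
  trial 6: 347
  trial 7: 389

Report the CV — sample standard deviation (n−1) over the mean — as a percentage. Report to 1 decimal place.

n = 7, Σ = 2595, M = 370.7143
Σ(x−M)² = 26171.429; s = √(26171.429/6) = 66.0447
CV = 66.0447 / 370.7143 = 0.17816 = 17.816%

17.8%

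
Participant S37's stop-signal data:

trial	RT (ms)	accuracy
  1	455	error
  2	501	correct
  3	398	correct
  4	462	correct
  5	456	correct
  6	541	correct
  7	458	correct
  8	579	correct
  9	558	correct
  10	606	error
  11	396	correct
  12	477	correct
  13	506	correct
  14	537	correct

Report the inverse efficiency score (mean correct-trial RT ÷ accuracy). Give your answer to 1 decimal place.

Correct trials (n=12): 501, 398, 462, 456, 541, 458, 579, 558, 396, 477, 506, 537
Mean correct RT = 5869/12 = 489.0833 ms
Proportion correct = 12/14
IES = 489.0833 / (12/14) = 570.597 ms

570.6 ms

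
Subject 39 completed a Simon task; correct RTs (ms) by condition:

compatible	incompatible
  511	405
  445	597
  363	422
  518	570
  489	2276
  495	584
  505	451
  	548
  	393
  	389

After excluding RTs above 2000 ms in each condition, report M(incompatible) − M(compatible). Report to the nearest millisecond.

incompatible: exclude 2276
M(compatible) = 3326/7 = 475.143
M(incompatible) = 4359/9 = 484.333
Difference = 484.333 − 475.143 = 9.190 ms

9 ms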